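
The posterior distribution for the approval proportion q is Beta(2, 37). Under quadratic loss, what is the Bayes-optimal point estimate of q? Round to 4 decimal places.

0.0513

Mode = (2−1)/(2+37−2) = 1/37 = 0.0270.
Mean = 2/(2+37) = 2/39 = 0.0513.
Quadratic loss ⇒ the optimal estimator is the posterior mean.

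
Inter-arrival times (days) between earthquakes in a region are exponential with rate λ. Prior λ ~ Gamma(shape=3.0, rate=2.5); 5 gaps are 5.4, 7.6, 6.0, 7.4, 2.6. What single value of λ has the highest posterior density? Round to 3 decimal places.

0.222

Σ times = 29.0. Posterior: Gamma(shape = 3.0+5 = 8.0, rate = 2.5+29.0 = 31.5).
Mode = (α−1)/β = 7.0/31.5 = 0.222.
Mean = α/β = 8.0/31.5 = 0.254.
This is the posterior mode — the MAP estimate.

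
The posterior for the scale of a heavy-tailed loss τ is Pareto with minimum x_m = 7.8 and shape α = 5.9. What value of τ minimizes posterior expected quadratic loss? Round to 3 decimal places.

9.392

The Pareto density is strictly decreasing on [x_m, ∞), so the mode is x_m = 7.800.
Mean = α·x_m/(α−1) = 5.9·7.8/4.9 = 9.392.
Quadratic loss ⇒ the optimal estimator is the posterior mean.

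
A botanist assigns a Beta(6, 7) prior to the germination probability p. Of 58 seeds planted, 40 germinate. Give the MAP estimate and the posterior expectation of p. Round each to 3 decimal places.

Posterior: Beta(6+40, 7+18) = Beta(46, 25).
Mode = (46−1)/(46+25−2) = 45/69 = 0.652.
Mean = 46/(46+25) = 46/71 = 0.648.
The mean is pulled below the mode by the posterior's left skew.

MAP: 0.652. Posterior mean: 0.648.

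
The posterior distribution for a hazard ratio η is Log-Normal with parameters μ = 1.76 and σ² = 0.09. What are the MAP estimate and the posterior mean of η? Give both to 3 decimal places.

MAP estimate = 5.312, posterior mean = 6.080

Mode = exp(μ − σ²) = exp(1.67) = 5.312.
Mean = exp(μ + σ²/2) = exp(1.805) = 6.080.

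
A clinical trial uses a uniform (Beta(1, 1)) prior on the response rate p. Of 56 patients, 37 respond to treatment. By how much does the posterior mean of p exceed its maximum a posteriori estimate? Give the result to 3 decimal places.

Posterior: Beta(1+37, 1+19) = Beta(38, 20).
Mode = (38−1)/(38+20−2) = 37/56 = 0.661.
With a flat prior the MAP equals the MLE, 37/56.
Mean = 38/(38+20) = 38/58 = 0.655.
Difference = 0.655 − 0.661 = -0.006.

-0.006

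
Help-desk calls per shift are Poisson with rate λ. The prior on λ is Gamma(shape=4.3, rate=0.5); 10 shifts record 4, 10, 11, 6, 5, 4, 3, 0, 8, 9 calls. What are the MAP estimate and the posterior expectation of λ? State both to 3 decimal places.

MAP = 6.029, posterior mean = 6.124

Σ counts = 60. Posterior: Gamma(shape = 4.3+60 = 64.3, rate = 0.5+10 = 10.5).
Mode = (α−1)/β = 63.3/10.5 = 6.029.
Mean = α/β = 64.3/10.5 = 6.124.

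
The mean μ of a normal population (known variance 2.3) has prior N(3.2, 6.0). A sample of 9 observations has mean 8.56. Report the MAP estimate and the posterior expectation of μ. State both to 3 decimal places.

Posterior for μ is Normal. Precision-weighted mean: (1/6.0·3.2 + 9/2.3·8.56) / (1/6.0 + 9/2.3) = 8.341.
A Normal posterior is symmetric, so mode = mean.

MAP estimate = 8.341, posterior expectation = 8.341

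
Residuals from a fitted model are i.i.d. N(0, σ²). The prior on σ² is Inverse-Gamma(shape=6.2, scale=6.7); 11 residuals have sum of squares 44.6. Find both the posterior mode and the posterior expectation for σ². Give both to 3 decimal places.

Posterior: Inverse-Gamma(shape = 6.2+11/2 = 11.7, scale = 6.7+44.6/2 = 29.0).
Mode = β/(α+1) = 29.0/12.7 = 2.283.
Mean = β/(α−1) = 29.0/10.7 = 2.710.
Right-skewed posterior ⇒ mode < mean.

σ²_MAP = 2.283, E[σ²|data] = 2.710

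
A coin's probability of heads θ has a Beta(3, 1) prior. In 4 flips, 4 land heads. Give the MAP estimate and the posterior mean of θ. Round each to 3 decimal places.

MAP: 1.000. Posterior mean: 0.875.

Posterior: Beta(3+4, 1+0) = Beta(7, 1).
Since β = 1 ≤ 1 and α > 1, the Beta density is monotone increasing on [0,1]; the mode is at 1.
Mean = 7/(7+1) = 0.875.
Mode > mean: the posterior has a left tail.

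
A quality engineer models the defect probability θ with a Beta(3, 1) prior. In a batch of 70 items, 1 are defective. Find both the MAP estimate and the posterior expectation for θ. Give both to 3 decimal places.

Posterior: Beta(3+1, 1+69) = Beta(4, 70).
Mode = (4−1)/(4+70−2) = 3/72 = 0.042.
Mean = 4/(4+70) = 4/74 = 0.054.

MAP = 0.042; posterior mean = 0.054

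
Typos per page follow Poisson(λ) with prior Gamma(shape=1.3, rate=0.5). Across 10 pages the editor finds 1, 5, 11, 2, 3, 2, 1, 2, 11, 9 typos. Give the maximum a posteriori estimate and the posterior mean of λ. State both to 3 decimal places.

Σ counts = 47. Posterior: Gamma(shape = 1.3+47 = 48.3, rate = 0.5+10 = 10.5).
Mode = (α−1)/β = 47.3/10.5 = 4.505.
Mean = α/β = 48.3/10.5 = 4.600.
The mean is pulled above the mode by the posterior's right skew.

MAP = 4.505, posterior mean = 4.600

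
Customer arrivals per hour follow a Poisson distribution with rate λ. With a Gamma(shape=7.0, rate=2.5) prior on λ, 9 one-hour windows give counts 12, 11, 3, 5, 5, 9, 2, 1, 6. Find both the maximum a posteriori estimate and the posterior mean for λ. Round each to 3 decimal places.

MAP: 5.217. Posterior mean: 5.304.

Σ counts = 54. Posterior: Gamma(shape = 7.0+54 = 61.0, rate = 2.5+9 = 11.5).
Mode = (α−1)/β = 60.0/11.5 = 5.217.
Mean = α/β = 61.0/11.5 = 5.304.
The posterior is right-skewed, so the mean exceeds the mode.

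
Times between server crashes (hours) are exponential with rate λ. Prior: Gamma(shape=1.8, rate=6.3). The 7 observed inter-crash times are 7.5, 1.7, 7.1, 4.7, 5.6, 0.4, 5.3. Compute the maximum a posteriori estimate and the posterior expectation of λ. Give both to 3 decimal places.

Σ times = 32.3. Posterior: Gamma(shape = 1.8+7 = 8.8, rate = 6.3+32.3 = 38.6).
Mode = (α−1)/β = 7.8/38.6 = 0.202.
Mean = α/β = 8.8/38.6 = 0.228.
Mean > mode: the posterior has a right tail.

MAP = 0.202; posterior mean = 0.228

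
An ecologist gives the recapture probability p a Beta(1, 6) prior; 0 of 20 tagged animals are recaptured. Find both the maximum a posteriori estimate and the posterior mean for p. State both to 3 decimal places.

Posterior: Beta(1+0, 6+20) = Beta(1, 26).
Since α = 1 ≤ 1 and β > 1, the Beta density is monotone decreasing on [0,1]; the mode is at 0.
Mean = 1/(1+26) = 0.037.
Mean > mode: the posterior has a right tail.

p_MAP = 0.000, E[p|data] = 0.037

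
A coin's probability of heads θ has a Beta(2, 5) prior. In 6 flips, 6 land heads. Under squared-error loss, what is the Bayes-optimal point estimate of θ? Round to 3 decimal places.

0.615

Posterior: Beta(2+6, 5+0) = Beta(8, 5).
Mode = (8−1)/(8+5−2) = 7/11 = 0.636.
Mean = 8/(8+5) = 8/13 = 0.615.
Squared-error loss ⇒ the optimal estimator is the posterior mean.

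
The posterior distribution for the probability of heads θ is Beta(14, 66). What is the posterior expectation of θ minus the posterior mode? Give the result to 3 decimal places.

0.008

Mode = (14−1)/(14+66−2) = 13/78 = 0.167.
Mean = 14/(14+66) = 14/80 = 0.175.
Difference = 0.175 − 0.167 = 0.008.
The mean is pulled above the mode by the posterior's right skew.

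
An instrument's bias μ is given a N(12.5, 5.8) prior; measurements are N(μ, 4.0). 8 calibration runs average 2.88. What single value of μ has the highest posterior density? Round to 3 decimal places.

Posterior for μ is Normal. Precision-weighted mean: (1/5.8·12.5 + 8/4.0·2.88) / (1/5.8 + 8/4.0) = 3.643.
A Normal posterior is symmetric, so mode = mean.
This is the posterior mode — the MAP estimate.

3.643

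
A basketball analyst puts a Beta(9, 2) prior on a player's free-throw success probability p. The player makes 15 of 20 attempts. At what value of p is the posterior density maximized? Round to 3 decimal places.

Posterior: Beta(9+15, 2+5) = Beta(24, 7).
Mode = (24−1)/(24+7−2) = 23/29 = 0.793.
Mean = 24/(24+7) = 24/31 = 0.774.
This is the posterior mode — the MAP estimate.

0.793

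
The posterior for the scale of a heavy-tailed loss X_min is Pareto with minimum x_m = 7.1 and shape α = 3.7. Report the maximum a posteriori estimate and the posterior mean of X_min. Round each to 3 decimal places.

The Pareto density is strictly decreasing on [x_m, ∞), so the mode is x_m = 7.100.
Mean = α·x_m/(α−1) = 3.7·7.1/2.7 = 9.730.
The mean is pulled above the mode by the posterior's right skew.

MAP: 7.100. Posterior mean: 9.730.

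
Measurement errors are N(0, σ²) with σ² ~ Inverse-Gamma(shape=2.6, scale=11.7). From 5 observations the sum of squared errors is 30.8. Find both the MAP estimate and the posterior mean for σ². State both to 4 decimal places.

σ²_MAP = 4.4426, E[σ²|data] = 6.6098

Posterior: Inverse-Gamma(shape = 2.6+5/2 = 5.1, scale = 11.7+30.8/2 = 27.1).
Mode = β/(α+1) = 27.1/6.1 = 4.4426.
Mean = β/(α−1) = 27.1/4.1 = 6.6098.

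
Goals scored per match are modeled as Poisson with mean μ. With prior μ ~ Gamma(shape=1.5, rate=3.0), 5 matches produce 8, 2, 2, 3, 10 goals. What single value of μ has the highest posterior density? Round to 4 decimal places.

3.1875

Σ counts = 25. Posterior: Gamma(shape = 1.5+25 = 26.5, rate = 3.0+5 = 8.0).
Mode = (α−1)/β = 25.5/8.0 = 3.1875.
Mean = α/β = 26.5/8.0 = 3.3125.
This is the posterior mode — the MAP estimate.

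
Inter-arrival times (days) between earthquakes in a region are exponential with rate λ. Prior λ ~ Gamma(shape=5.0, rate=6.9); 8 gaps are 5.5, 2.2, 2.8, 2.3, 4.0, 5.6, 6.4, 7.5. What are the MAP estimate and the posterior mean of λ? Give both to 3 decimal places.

Σ times = 36.3. Posterior: Gamma(shape = 5.0+8 = 13.0, rate = 6.9+36.3 = 43.2).
Mode = (α−1)/β = 12.0/43.2 = 0.278.
Mean = α/β = 13.0/43.2 = 0.301.

λ_MAP = 0.278, E[λ|data] = 0.301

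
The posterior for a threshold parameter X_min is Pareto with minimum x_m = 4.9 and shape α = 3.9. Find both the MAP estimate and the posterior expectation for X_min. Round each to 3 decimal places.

The Pareto density is strictly decreasing on [x_m, ∞), so the mode is x_m = 4.900.
Mean = α·x_m/(α−1) = 3.9·4.9/2.9 = 6.590.

MAP: 4.900. Posterior mean: 6.590.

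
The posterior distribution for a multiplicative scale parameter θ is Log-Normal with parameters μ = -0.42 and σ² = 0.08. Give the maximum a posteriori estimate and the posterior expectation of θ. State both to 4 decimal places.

θ_MAP = 0.6065, E[θ|data] = 0.6839

Mode = exp(μ − σ²) = exp(-0.50) = 0.6065.
Mean = exp(μ + σ²/2) = exp(-0.380) = 0.6839.
The posterior is right-skewed, so the mean exceeds the mode.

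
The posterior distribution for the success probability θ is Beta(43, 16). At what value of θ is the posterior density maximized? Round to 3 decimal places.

Mode = (43−1)/(43+16−2) = 42/57 = 0.737.
Mean = 43/(43+16) = 43/59 = 0.729.
This is the posterior mode — the MAP estimate.

0.737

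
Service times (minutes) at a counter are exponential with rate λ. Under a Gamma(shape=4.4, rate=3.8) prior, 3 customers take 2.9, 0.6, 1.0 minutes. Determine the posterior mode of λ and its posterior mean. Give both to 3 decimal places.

MAP = 0.771, posterior mean = 0.892

Σ times = 4.5. Posterior: Gamma(shape = 4.4+3 = 7.4, rate = 3.8+4.5 = 8.3).
Mode = (α−1)/β = 6.4/8.3 = 0.771.
Mean = α/β = 7.4/8.3 = 0.892.
The mean is pulled above the mode by the posterior's right skew.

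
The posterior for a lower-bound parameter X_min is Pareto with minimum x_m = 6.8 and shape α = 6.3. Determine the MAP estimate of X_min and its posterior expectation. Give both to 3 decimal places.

MAP = 6.800, posterior mean = 8.083

The Pareto density is strictly decreasing on [x_m, ∞), so the mode is x_m = 6.800.
Mean = α·x_m/(α−1) = 6.3·6.8/5.3 = 8.083.
The mean is pulled above the mode by the posterior's right skew.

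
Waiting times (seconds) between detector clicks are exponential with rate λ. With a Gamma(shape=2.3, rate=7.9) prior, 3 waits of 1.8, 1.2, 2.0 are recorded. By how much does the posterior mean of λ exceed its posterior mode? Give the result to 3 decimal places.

0.078

Σ times = 5.0. Posterior: Gamma(shape = 2.3+3 = 5.3, rate = 7.9+5.0 = 12.9).
Mode = (α−1)/β = 4.3/12.9 = 0.333.
Mean = α/β = 5.3/12.9 = 0.411.
Difference = 0.411 − 0.333 = 0.078.
Right-skewed posterior ⇒ mode < mean.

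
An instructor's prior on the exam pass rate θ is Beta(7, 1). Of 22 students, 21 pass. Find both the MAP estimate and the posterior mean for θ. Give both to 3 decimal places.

Posterior: Beta(7+21, 1+1) = Beta(28, 2).
Mode = (28−1)/(28+2−2) = 27/28 = 0.964.
Mean = 28/(28+2) = 28/30 = 0.933.

θ_MAP = 0.964, E[θ|data] = 0.933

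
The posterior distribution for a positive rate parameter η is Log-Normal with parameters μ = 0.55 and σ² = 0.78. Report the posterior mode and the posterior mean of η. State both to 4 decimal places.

Mode = exp(μ − σ²) = exp(-0.23) = 0.7945.
Mean = exp(μ + σ²/2) = exp(0.940) = 2.5600.
The mean is pulled above the mode by the posterior's right skew.

η_MAP = 0.7945, E[η|data] = 2.5600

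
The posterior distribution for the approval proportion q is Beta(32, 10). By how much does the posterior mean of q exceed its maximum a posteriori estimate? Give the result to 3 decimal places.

Mode = (32−1)/(32+10−2) = 31/40 = 0.775.
Mean = 32/(32+10) = 32/42 = 0.762.
Difference = 0.762 − 0.775 = -0.013.
The posterior is left-skewed, so the mode exceeds the mean.

-0.013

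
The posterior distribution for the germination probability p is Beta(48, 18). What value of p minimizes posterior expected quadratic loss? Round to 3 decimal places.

Mode = (48−1)/(48+18−2) = 47/64 = 0.734.
Mean = 48/(48+18) = 48/66 = 0.727.
Quadratic loss ⇒ the optimal estimator is the posterior mean.

0.727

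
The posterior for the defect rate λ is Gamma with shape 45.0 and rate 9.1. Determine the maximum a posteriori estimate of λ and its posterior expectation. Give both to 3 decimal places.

Mode = (α−1)/β = 44.0/9.1 = 4.835.
Mean = α/β = 45.0/9.1 = 4.945.

MAP = 4.835, posterior mean = 4.945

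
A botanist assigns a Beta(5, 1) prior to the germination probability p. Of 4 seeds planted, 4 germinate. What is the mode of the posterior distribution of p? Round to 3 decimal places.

1.000

Posterior: Beta(5+4, 1+0) = Beta(9, 1).
Since β = 1 ≤ 1 and α > 1, the Beta density is monotone increasing on [0,1]; the mode is at 1.
Mean = 9/(9+1) = 0.900.
This is the posterior mode — the MAP estimate.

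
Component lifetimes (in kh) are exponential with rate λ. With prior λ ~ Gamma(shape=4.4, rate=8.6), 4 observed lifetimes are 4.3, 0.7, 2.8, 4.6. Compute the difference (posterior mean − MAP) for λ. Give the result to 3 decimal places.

0.048

Σ times = 12.4. Posterior: Gamma(shape = 4.4+4 = 8.4, rate = 8.6+12.4 = 21.0).
Mode = (α−1)/β = 7.4/21.0 = 0.352.
Mean = α/β = 8.4/21.0 = 0.400.
Difference = 0.400 − 0.352 = 0.048.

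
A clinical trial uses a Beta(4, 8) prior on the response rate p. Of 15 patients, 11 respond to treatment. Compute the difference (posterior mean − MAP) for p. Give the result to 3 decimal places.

-0.004

Posterior: Beta(4+11, 8+4) = Beta(15, 12).
Mode = (15−1)/(15+12−2) = 14/25 = 0.560.
Mean = 15/(15+12) = 15/27 = 0.556.
Difference = 0.556 − 0.560 = -0.004.
Left-skewed posterior ⇒ mean < mode.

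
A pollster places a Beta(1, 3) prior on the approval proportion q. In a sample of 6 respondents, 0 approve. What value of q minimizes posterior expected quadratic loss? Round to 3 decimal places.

0.100

Posterior: Beta(1+0, 3+6) = Beta(1, 9).
Since α = 1 ≤ 1 and β > 1, the Beta density is monotone decreasing on [0,1]; the mode is at 0.
Mean = 1/(1+9) = 0.100.
Quadratic loss ⇒ the optimal estimator is the posterior mean.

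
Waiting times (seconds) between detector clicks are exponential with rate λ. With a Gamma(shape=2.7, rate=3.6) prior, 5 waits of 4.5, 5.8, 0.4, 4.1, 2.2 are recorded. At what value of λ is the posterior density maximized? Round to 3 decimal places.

0.325

Σ times = 17.0. Posterior: Gamma(shape = 2.7+5 = 7.7, rate = 3.6+17.0 = 20.6).
Mode = (α−1)/β = 6.7/20.6 = 0.325.
Mean = α/β = 7.7/20.6 = 0.374.
This is the posterior mode — the MAP estimate.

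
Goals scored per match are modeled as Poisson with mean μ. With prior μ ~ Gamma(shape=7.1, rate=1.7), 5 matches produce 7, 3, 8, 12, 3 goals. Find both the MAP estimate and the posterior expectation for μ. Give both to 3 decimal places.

Σ counts = 33. Posterior: Gamma(shape = 7.1+33 = 40.1, rate = 1.7+5 = 6.7).
Mode = (α−1)/β = 39.1/6.7 = 5.836.
Mean = α/β = 40.1/6.7 = 5.985.

MAP: 5.836. Posterior mean: 5.985.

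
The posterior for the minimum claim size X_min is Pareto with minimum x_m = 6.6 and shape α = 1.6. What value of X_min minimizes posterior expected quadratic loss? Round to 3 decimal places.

17.600

The Pareto density is strictly decreasing on [x_m, ∞), so the mode is x_m = 6.600.
Mean = α·x_m/(α−1) = 1.6·6.6/0.6 = 17.600.
Quadratic loss ⇒ the optimal estimator is the posterior mean.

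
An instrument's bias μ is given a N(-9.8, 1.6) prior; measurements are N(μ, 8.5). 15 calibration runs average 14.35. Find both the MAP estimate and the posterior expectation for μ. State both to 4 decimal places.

Posterior for μ is Normal. Precision-weighted mean: (1/1.6·-9.8 + 15/8.5·14.35) / (1/1.6 + 15/8.5) = 8.0338.
A Normal posterior is symmetric, so mode = mean.

MAP = 8.0338, posterior mean = 8.0338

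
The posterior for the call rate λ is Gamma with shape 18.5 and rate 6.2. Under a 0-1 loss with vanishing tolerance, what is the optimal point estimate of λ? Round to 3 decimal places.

2.823

Mode = (α−1)/β = 17.5/6.2 = 2.823.
Mean = α/β = 18.5/6.2 = 2.984.
This is the posterior mode — the MAP estimate.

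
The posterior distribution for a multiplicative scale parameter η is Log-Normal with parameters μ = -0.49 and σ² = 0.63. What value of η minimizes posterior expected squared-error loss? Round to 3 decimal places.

Mode = exp(μ − σ²) = exp(-1.12) = 0.326.
Mean = exp(μ + σ²/2) = exp(-0.175) = 0.839.
Squared-error loss ⇒ the optimal estimator is the posterior mean.

0.839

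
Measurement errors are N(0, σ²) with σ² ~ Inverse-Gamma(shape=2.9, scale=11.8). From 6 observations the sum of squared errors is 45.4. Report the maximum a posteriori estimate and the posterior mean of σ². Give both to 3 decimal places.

Posterior: Inverse-Gamma(shape = 2.9+6/2 = 5.9, scale = 11.8+45.4/2 = 34.5).
Mode = β/(α+1) = 34.5/6.9 = 5.000.
Mean = β/(α−1) = 34.5/4.9 = 7.041.
The posterior is right-skewed, so the mean exceeds the mode.

σ²_MAP = 5.000, E[σ²|data] = 7.041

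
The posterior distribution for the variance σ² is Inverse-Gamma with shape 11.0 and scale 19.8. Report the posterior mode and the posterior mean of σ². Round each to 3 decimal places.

Mode = β/(α+1) = 19.8/12.0 = 1.650.
Mean = β/(α−1) = 19.8/10.0 = 1.980.
Right-skewed posterior ⇒ mode < mean.

σ²_MAP = 1.650, E[σ²|data] = 1.980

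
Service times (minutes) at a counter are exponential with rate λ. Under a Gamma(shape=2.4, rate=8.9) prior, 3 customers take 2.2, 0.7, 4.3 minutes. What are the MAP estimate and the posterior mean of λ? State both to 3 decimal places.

MAP = 0.273; posterior mean = 0.335

Σ times = 7.2. Posterior: Gamma(shape = 2.4+3 = 5.4, rate = 8.9+7.2 = 16.1).
Mode = (α−1)/β = 4.4/16.1 = 0.273.
Mean = α/β = 5.4/16.1 = 0.335.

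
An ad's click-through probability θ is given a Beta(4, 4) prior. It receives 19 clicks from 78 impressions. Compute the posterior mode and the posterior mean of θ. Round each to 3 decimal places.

Posterior: Beta(4+19, 4+59) = Beta(23, 63).
Mode = (23−1)/(23+63−2) = 22/84 = 0.262.
Mean = 23/(23+63) = 23/86 = 0.267.
Mean > mode: the posterior has a right tail.

MAP = 0.262; posterior mean = 0.267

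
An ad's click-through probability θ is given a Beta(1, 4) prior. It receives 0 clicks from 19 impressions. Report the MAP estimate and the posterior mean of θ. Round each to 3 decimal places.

Posterior: Beta(1+0, 4+19) = Beta(1, 23).
Since α = 1 ≤ 1 and β > 1, the Beta density is monotone decreasing on [0,1]; the mode is at 0.
Mean = 1/(1+23) = 0.042.
The mean is pulled above the mode by the posterior's right skew.

MAP = 0.000, posterior mean = 0.042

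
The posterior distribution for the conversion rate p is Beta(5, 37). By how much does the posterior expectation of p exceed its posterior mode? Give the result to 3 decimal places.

Mode = (5−1)/(5+37−2) = 4/40 = 0.100.
Mean = 5/(5+37) = 5/42 = 0.119.
Difference = 0.119 − 0.100 = 0.019.

0.019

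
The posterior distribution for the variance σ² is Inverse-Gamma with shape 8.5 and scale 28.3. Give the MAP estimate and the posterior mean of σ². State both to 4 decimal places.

Mode = β/(α+1) = 28.3/9.5 = 2.9789.
Mean = β/(α−1) = 28.3/7.5 = 3.7733.
Right-skewed posterior ⇒ mode < mean.

MAP: 2.9789. Posterior mean: 3.7733.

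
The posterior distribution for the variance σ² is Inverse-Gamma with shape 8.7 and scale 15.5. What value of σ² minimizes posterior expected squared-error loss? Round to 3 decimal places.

Mode = β/(α+1) = 15.5/9.7 = 1.598.
Mean = β/(α−1) = 15.5/7.7 = 2.013.
Squared-error loss ⇒ the optimal estimator is the posterior mean.

2.013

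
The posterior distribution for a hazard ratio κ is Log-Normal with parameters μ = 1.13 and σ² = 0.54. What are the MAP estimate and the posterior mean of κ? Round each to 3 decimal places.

MAP = 1.804, posterior mean = 4.055

Mode = exp(μ − σ²) = exp(0.59) = 1.804.
Mean = exp(μ + σ²/2) = exp(1.400) = 4.055.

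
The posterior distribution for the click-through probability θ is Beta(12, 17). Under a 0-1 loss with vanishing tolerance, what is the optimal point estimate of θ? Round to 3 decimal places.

Mode = (12−1)/(12+17−2) = 11/27 = 0.407.
Mean = 12/(12+17) = 12/29 = 0.414.
This is the posterior mode — the MAP estimate.

0.407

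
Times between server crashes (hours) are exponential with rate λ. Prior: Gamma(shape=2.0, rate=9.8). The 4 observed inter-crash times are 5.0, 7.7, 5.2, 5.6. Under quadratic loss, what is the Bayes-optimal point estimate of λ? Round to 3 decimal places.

Σ times = 23.5. Posterior: Gamma(shape = 2.0+4 = 6.0, rate = 9.8+23.5 = 33.3).
Mode = (α−1)/β = 5.0/33.3 = 0.150.
Mean = α/β = 6.0/33.3 = 0.180.
Quadratic loss ⇒ the optimal estimator is the posterior mean.

0.180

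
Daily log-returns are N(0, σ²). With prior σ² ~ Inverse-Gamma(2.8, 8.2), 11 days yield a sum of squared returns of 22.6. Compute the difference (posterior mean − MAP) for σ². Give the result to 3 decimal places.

Posterior: Inverse-Gamma(shape = 2.8+11/2 = 8.3, scale = 8.2+22.6/2 = 19.5).
Mode = β/(α+1) = 19.5/9.3 = 2.097.
Mean = β/(α−1) = 19.5/7.3 = 2.671.
Difference = 2.671 − 2.097 = 0.574.
Mean > mode: the posterior has a right tail.

0.574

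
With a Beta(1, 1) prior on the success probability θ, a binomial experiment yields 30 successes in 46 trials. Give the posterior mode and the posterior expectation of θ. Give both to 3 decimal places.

Posterior: Beta(1+30, 1+16) = Beta(31, 17).
Mode = (31−1)/(31+17−2) = 30/46 = 0.652.
Mean = 31/(31+17) = 31/48 = 0.646.

MAP: 0.652. Posterior mean: 0.646.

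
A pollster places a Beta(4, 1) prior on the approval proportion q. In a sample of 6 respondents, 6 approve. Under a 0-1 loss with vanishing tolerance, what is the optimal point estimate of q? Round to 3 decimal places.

Posterior: Beta(4+6, 1+0) = Beta(10, 1).
Since β = 1 ≤ 1 and α > 1, the Beta density is monotone increasing on [0,1]; the mode is at 1.
Mean = 10/(10+1) = 0.909.
This is the posterior mode — the MAP estimate.

1.000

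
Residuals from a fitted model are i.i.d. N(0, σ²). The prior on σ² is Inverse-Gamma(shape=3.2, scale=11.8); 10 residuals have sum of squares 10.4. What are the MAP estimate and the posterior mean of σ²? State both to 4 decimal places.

MAP = 1.8478; posterior mean = 2.3611

Posterior: Inverse-Gamma(shape = 3.2+10/2 = 8.2, scale = 11.8+10.4/2 = 17.0).
Mode = β/(α+1) = 17.0/9.2 = 1.8478.
Mean = β/(α−1) = 17.0/7.2 = 2.3611.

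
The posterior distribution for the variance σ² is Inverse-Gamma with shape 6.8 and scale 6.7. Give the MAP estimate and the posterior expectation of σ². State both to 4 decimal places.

Mode = β/(α+1) = 6.7/7.8 = 0.8590.
Mean = β/(α−1) = 6.7/5.8 = 1.1552.
Mean > mode: the posterior has a right tail.

σ²_MAP = 0.8590, E[σ²|data] = 1.1552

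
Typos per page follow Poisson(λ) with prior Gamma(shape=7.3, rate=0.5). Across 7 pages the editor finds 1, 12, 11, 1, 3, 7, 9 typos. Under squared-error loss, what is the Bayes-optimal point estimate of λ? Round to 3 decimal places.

6.840

Σ counts = 44. Posterior: Gamma(shape = 7.3+44 = 51.3, rate = 0.5+7 = 7.5).
Mode = (α−1)/β = 50.3/7.5 = 6.707.
Mean = α/β = 51.3/7.5 = 6.840.
Squared-error loss ⇒ the optimal estimator is the posterior mean.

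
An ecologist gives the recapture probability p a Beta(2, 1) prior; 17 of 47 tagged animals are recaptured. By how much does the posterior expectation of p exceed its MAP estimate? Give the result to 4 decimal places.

Posterior: Beta(2+17, 1+30) = Beta(19, 31).
Mode = (19−1)/(19+31−2) = 18/48 = 0.3750.
Mean = 19/(19+31) = 19/50 = 0.3800.
Difference = 0.3800 − 0.3750 = 0.0050.

0.0050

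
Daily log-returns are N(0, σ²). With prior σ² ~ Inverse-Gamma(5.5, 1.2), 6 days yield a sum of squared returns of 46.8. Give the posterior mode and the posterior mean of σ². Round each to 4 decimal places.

MAP = 2.5895, posterior mean = 3.2800

Posterior: Inverse-Gamma(shape = 5.5+6/2 = 8.5, scale = 1.2+46.8/2 = 24.6).
Mode = β/(α+1) = 24.6/9.5 = 2.5895.
Mean = β/(α−1) = 24.6/7.5 = 3.2800.
The posterior is right-skewed, so the mean exceeds the mode.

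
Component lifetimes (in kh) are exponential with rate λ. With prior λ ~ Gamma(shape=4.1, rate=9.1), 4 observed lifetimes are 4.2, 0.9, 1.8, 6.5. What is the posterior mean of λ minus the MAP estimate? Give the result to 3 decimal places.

0.044

Σ times = 13.4. Posterior: Gamma(shape = 4.1+4 = 8.1, rate = 9.1+13.4 = 22.5).
Mode = (α−1)/β = 7.1/22.5 = 0.316.
Mean = α/β = 8.1/22.5 = 0.360.
Difference = 0.360 − 0.316 = 0.044.
The mean is pulled above the mode by the posterior's right skew.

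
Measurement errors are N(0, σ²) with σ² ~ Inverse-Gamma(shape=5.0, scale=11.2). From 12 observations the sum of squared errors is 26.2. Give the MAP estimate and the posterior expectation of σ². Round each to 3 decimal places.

Posterior: Inverse-Gamma(shape = 5.0+12/2 = 11.0, scale = 11.2+26.2/2 = 24.3).
Mode = β/(α+1) = 24.3/12.0 = 2.025.
Mean = β/(α−1) = 24.3/10.0 = 2.430.
The mean is pulled above the mode by the posterior's right skew.

MAP = 2.025; posterior mean = 2.430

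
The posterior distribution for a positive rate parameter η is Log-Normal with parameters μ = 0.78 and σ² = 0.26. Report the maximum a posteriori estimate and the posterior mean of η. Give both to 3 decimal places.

η_MAP = 1.682, E[η|data] = 2.484

Mode = exp(μ − σ²) = exp(0.52) = 1.682.
Mean = exp(μ + σ²/2) = exp(0.910) = 2.484.
Mean > mode: the posterior has a right tail.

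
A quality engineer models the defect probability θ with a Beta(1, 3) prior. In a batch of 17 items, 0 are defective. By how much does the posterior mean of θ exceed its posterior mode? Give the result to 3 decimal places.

0.048

Posterior: Beta(1+0, 3+17) = Beta(1, 20).
Since α = 1 ≤ 1 and β > 1, the Beta density is monotone decreasing on [0,1]; the mode is at 0.
Mean = 1/(1+20) = 0.048.
Difference = 0.048 − 0.000 = 0.048.
Right-skewed posterior ⇒ mode < mean.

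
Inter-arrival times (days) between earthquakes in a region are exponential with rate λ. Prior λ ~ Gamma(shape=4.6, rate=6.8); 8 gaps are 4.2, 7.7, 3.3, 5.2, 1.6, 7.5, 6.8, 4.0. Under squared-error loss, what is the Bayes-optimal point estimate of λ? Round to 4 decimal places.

0.2675

Σ times = 40.3. Posterior: Gamma(shape = 4.6+8 = 12.6, rate = 6.8+40.3 = 47.1).
Mode = (α−1)/β = 11.6/47.1 = 0.2463.
Mean = α/β = 12.6/47.1 = 0.2675.
Squared-error loss ⇒ the optimal estimator is the posterior mean.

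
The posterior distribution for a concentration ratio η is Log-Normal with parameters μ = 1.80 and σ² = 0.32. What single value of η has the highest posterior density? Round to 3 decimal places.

Mode = exp(μ − σ²) = exp(1.48) = 4.393.
Mean = exp(μ + σ²/2) = exp(1.960) = 7.099.
This is the posterior mode — the MAP estimate.

4.393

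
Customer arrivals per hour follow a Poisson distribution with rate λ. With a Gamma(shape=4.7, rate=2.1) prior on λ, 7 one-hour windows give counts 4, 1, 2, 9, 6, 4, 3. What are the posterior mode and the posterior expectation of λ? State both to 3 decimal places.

Σ counts = 29. Posterior: Gamma(shape = 4.7+29 = 33.7, rate = 2.1+7 = 9.1).
Mode = (α−1)/β = 32.7/9.1 = 3.593.
Mean = α/β = 33.7/9.1 = 3.703.

posterior mode = 3.593, posterior expectation = 3.703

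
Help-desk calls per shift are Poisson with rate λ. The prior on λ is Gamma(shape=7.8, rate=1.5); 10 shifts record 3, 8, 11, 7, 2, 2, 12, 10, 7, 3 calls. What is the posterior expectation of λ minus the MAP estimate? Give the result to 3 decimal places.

Σ counts = 65. Posterior: Gamma(shape = 7.8+65 = 72.8, rate = 1.5+10 = 11.5).
Mode = (α−1)/β = 71.8/11.5 = 6.243.
Mean = α/β = 72.8/11.5 = 6.330.
Difference = 6.330 − 6.243 = 0.087.

0.087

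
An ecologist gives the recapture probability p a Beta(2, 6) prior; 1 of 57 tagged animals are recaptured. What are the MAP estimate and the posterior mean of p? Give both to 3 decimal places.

Posterior: Beta(2+1, 6+56) = Beta(3, 62).
Mode = (3−1)/(3+62−2) = 2/63 = 0.032.
Mean = 3/(3+62) = 3/65 = 0.046.

MAP estimate = 0.032, posterior mean = 0.046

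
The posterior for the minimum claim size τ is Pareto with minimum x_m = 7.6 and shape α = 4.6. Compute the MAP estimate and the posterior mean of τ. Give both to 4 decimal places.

The Pareto density is strictly decreasing on [x_m, ∞), so the mode is x_m = 7.6000.
Mean = α·x_m/(α−1) = 4.6·7.6/3.6 = 9.7111.

MAP = 7.6000; posterior mean = 9.7111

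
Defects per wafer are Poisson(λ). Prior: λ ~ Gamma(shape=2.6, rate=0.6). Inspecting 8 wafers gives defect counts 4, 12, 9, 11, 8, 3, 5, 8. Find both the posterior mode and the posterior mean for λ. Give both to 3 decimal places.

MAP: 7.163. Posterior mean: 7.279.

Σ counts = 60. Posterior: Gamma(shape = 2.6+60 = 62.6, rate = 0.6+8 = 8.6).
Mode = (α−1)/β = 61.6/8.6 = 7.163.
Mean = α/β = 62.6/8.6 = 7.279.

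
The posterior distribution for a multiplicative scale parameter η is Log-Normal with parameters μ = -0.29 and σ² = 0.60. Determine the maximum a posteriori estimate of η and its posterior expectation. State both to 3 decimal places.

MAP = 0.411; posterior mean = 1.010

Mode = exp(μ − σ²) = exp(-0.89) = 0.411.
Mean = exp(μ + σ²/2) = exp(0.010) = 1.010.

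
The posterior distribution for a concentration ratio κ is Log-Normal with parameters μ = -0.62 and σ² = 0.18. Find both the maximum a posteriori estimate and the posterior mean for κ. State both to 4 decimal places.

Mode = exp(μ − σ²) = exp(-0.80) = 0.4493.
Mean = exp(μ + σ²/2) = exp(-0.530) = 0.5886.

MAP: 0.4493. Posterior mean: 0.5886.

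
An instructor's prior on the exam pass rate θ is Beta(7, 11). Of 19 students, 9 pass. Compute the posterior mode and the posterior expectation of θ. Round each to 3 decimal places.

Posterior: Beta(7+9, 11+10) = Beta(16, 21).
Mode = (16−1)/(16+21−2) = 15/35 = 0.429.
Mean = 16/(16+21) = 16/37 = 0.432.
The mean is pulled above the mode by the posterior's right skew.

θ_MAP = 0.429, E[θ|data] = 0.432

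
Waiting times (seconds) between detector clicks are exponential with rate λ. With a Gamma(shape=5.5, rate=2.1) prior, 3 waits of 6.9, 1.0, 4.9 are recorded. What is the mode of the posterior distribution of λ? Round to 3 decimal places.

Σ times = 12.8. Posterior: Gamma(shape = 5.5+3 = 8.5, rate = 2.1+12.8 = 14.9).
Mode = (α−1)/β = 7.5/14.9 = 0.503.
Mean = α/β = 8.5/14.9 = 0.570.
This is the posterior mode — the MAP estimate.

0.503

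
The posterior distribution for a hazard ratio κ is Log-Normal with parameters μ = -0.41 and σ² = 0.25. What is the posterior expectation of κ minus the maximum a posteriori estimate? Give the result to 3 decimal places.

Mode = exp(μ − σ²) = exp(-0.66) = 0.517.
Mean = exp(μ + σ²/2) = exp(-0.285) = 0.752.
Difference = 0.752 − 0.517 = 0.235.
The mean is pulled above the mode by the posterior's right skew.

0.235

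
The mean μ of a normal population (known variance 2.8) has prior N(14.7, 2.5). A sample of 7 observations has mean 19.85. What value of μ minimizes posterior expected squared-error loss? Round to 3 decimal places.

19.140

Posterior for μ is Normal. Precision-weighted mean: (1/2.5·14.7 + 7/2.8·19.85) / (1/2.5 + 7/2.8) = 19.140.
A Normal posterior is symmetric, so mode = mean.
Squared-error loss ⇒ the optimal estimator is the posterior mean.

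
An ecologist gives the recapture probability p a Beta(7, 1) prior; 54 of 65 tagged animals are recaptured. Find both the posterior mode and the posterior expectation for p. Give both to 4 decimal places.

p_MAP = 0.8451, E[p|data] = 0.8356

Posterior: Beta(7+54, 1+11) = Beta(61, 12).
Mode = (61−1)/(61+12−2) = 60/71 = 0.8451.
Mean = 61/(61+12) = 61/73 = 0.8356.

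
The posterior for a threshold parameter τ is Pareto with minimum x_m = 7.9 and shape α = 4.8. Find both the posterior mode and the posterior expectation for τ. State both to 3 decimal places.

τ_MAP = 7.900, E[τ|data] = 9.979

The Pareto density is strictly decreasing on [x_m, ∞), so the mode is x_m = 7.900.
Mean = α·x_m/(α−1) = 4.8·7.9/3.8 = 9.979.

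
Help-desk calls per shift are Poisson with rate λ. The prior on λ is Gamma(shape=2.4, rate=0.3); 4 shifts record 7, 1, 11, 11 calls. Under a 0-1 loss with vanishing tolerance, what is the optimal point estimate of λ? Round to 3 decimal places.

7.302

Σ counts = 30. Posterior: Gamma(shape = 2.4+30 = 32.4, rate = 0.3+4 = 4.3).
Mode = (α−1)/β = 31.4/4.3 = 7.302.
Mean = α/β = 32.4/4.3 = 7.535.
This is the posterior mode — the MAP estimate.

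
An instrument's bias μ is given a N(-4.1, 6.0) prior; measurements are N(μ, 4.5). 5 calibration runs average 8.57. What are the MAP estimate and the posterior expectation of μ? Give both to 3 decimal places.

MAP = 6.917, posterior mean = 6.917

Posterior for μ is Normal. Precision-weighted mean: (1/6.0·-4.1 + 5/4.5·8.57) / (1/6.0 + 5/4.5) = 6.917.
A Normal posterior is symmetric, so mode = mean.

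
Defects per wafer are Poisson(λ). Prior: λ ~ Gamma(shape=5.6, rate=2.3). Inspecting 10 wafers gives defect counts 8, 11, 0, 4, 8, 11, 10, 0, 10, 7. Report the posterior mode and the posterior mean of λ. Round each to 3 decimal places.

MAP = 5.984; posterior mean = 6.065

Σ counts = 69. Posterior: Gamma(shape = 5.6+69 = 74.6, rate = 2.3+10 = 12.3).
Mode = (α−1)/β = 73.6/12.3 = 5.984.
Mean = α/β = 74.6/12.3 = 6.065.
Right-skewed posterior ⇒ mode < mean.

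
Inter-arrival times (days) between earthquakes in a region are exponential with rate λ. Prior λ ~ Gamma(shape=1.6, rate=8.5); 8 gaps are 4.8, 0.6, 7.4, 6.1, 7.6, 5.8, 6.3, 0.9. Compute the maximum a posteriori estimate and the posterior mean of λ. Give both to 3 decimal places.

Σ times = 39.5. Posterior: Gamma(shape = 1.6+8 = 9.6, rate = 8.5+39.5 = 48.0).
Mode = (α−1)/β = 8.6/48.0 = 0.179.
Mean = α/β = 9.6/48.0 = 0.200.

MAP = 0.179, posterior mean = 0.200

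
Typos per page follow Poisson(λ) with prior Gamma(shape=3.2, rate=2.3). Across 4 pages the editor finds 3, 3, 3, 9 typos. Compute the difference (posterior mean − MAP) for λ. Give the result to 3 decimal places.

0.159

Σ counts = 18. Posterior: Gamma(shape = 3.2+18 = 21.2, rate = 2.3+4 = 6.3).
Mode = (α−1)/β = 20.2/6.3 = 3.206.
Mean = α/β = 21.2/6.3 = 3.365.
Difference = 3.365 − 3.206 = 0.159.
Mean > mode: the posterior has a right tail.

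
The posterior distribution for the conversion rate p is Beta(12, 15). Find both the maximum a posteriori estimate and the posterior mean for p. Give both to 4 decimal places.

Mode = (12−1)/(12+15−2) = 11/25 = 0.4400.
Mean = 12/(12+15) = 12/27 = 0.4444.
The posterior is right-skewed, so the mean exceeds the mode.

maximum a posteriori estimate = 0.4400, posterior mean = 0.4444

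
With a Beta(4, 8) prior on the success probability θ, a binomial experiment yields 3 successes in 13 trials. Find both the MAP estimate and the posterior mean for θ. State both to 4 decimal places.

Posterior: Beta(4+3, 8+10) = Beta(7, 18).
Mode = (7−1)/(7+18−2) = 6/23 = 0.2609.
Mean = 7/(7+18) = 7/25 = 0.2800.

MAP = 0.2609, posterior mean = 0.2800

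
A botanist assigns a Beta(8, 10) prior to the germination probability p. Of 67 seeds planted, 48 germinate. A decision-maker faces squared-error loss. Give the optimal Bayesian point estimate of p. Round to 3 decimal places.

0.659

Posterior: Beta(8+48, 10+19) = Beta(56, 29).
Mode = (56−1)/(56+29−2) = 55/83 = 0.663.
Mean = 56/(56+29) = 56/85 = 0.659.
Squared-error loss ⇒ the optimal estimator is the posterior mean.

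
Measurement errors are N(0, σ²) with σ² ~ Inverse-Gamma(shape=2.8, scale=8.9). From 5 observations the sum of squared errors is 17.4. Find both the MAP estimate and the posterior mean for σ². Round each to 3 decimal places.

Posterior: Inverse-Gamma(shape = 2.8+5/2 = 5.3, scale = 8.9+17.4/2 = 17.6).
Mode = β/(α+1) = 17.6/6.3 = 2.794.
Mean = β/(α−1) = 17.6/4.3 = 4.093.
Right-skewed posterior ⇒ mode < mean.

MAP = 2.794, posterior mean = 4.093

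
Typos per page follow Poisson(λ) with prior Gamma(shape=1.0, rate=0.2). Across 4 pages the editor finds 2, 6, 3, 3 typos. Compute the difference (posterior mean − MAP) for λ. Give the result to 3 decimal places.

0.238

Σ counts = 14. Posterior: Gamma(shape = 1.0+14 = 15.0, rate = 0.2+4 = 4.2).
Mode = (α−1)/β = 14.0/4.2 = 3.333.
Mean = α/β = 15.0/4.2 = 3.571.
Difference = 3.571 − 3.333 = 0.238.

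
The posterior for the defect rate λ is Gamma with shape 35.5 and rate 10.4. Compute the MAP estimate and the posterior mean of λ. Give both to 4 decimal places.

MAP: 3.3173. Posterior mean: 3.4135.

Mode = (α−1)/β = 34.5/10.4 = 3.3173.
Mean = α/β = 35.5/10.4 = 3.4135.
The mean is pulled above the mode by the posterior's right skew.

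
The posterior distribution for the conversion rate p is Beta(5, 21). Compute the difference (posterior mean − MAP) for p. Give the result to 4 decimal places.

Mode = (5−1)/(5+21−2) = 4/24 = 0.1667.
Mean = 5/(5+21) = 5/26 = 0.1923.
Difference = 0.1923 − 0.1667 = 0.0256.
The posterior is right-skewed, so the mean exceeds the mode.

0.0256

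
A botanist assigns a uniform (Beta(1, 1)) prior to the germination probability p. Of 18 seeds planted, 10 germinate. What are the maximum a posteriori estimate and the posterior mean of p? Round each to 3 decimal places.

Posterior: Beta(1+10, 1+8) = Beta(11, 9).
Mode = (11−1)/(11+9−2) = 10/18 = 0.556.
With a flat prior the MAP equals the MLE, 10/18.
Mean = 11/(11+9) = 11/20 = 0.550.

maximum a posteriori estimate = 0.556, posterior mean = 0.550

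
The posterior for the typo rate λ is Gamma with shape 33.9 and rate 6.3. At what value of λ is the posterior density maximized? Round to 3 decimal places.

Mode = (α−1)/β = 32.9/6.3 = 5.222.
Mean = α/β = 33.9/6.3 = 5.381.
This is the posterior mode — the MAP estimate.

5.222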